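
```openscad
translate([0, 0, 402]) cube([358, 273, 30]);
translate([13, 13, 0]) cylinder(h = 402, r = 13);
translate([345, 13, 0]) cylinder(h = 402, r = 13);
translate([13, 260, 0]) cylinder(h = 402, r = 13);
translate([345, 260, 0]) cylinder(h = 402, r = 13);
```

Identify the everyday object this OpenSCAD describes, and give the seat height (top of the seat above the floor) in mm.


A stool. The seat height is 432 mm.

A 358×273×30 slab at z = 402 on four corner cylinders — a stool. The seat top is 402 + 30 = 432 mm.


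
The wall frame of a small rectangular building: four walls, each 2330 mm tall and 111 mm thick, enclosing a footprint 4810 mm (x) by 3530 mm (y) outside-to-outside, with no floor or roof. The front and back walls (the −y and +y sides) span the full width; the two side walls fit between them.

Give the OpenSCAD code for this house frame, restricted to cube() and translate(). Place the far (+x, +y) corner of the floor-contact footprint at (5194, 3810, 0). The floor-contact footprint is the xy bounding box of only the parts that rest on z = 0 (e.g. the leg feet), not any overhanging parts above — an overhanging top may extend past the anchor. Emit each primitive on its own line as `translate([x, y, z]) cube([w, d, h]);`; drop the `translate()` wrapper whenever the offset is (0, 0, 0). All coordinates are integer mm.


translate([384, 280, 0]) cube([4810, 111, 2330]);
translate([384, 3699, 0]) cube([4810, 111, 2330]);
translate([384, 391, 0]) cube([111, 3308, 2330]);
translate([5083, 391, 0]) cube([111, 3308, 2330]);


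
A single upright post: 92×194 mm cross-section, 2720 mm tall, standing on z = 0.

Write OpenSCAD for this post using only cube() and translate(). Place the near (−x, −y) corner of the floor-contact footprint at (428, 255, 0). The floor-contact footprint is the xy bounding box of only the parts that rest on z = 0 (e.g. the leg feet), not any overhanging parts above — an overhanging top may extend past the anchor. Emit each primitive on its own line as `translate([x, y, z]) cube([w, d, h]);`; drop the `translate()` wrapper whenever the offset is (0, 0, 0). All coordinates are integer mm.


translate([428, 255, 0]) cube([92, 194, 2720]);


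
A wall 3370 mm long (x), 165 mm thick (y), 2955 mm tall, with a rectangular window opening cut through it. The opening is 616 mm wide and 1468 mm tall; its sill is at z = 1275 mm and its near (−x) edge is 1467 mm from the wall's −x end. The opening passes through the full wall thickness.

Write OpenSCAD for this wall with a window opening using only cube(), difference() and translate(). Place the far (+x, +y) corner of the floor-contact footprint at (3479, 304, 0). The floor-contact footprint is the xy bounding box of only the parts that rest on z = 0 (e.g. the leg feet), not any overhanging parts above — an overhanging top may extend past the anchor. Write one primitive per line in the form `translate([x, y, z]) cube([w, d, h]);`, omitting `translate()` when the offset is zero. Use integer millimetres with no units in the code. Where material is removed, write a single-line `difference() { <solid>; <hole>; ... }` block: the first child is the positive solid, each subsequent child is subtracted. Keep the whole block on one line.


difference() { translate([109, 139, 0]) cube([3370, 165, 2955]); translate([1576, 139, 1275]) cube([616, 165, 1468]); }


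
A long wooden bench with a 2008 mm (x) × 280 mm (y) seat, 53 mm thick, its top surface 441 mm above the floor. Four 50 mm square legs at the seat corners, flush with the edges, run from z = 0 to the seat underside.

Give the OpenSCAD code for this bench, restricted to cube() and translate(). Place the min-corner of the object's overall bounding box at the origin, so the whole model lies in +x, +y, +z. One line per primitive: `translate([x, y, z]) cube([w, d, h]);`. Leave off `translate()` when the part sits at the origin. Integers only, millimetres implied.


translate([0, 0, 388]) cube([2008, 280, 53]);
cube([50, 50, 388]);
translate([0, 230, 0]) cube([50, 50, 388]);
translate([1958, 0, 0]) cube([50, 50, 388]);
translate([1958, 230, 0]) cube([50, 50, 388]);


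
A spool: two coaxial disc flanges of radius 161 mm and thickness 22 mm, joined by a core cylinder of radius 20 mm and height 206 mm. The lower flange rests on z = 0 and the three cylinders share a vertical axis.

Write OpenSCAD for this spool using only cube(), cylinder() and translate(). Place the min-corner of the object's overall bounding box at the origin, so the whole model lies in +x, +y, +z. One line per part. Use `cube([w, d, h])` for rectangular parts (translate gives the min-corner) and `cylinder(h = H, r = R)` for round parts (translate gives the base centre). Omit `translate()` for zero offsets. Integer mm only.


translate([161, 161, 0]) cylinder(h = 22, r = 161);
translate([161, 161, 22]) cylinder(h = 206, r = 20);
translate([161, 161, 228]) cylinder(h = 22, r = 161);


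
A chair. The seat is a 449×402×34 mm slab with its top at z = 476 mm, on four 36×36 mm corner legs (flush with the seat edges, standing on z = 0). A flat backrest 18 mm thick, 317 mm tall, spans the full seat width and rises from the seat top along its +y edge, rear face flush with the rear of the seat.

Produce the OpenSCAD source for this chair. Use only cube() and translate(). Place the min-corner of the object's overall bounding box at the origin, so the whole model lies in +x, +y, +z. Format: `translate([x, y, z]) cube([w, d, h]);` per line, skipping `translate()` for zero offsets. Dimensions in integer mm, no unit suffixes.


translate([0, 0, 442]) cube([449, 402, 34]);
cube([36, 36, 442]);
translate([413, 0, 0]) cube([36, 36, 442]);
translate([0, 366, 0]) cube([36, 36, 442]);
translate([413, 366, 0]) cube([36, 36, 442]);
translate([0, 384, 476]) cube([449, 18, 317]);


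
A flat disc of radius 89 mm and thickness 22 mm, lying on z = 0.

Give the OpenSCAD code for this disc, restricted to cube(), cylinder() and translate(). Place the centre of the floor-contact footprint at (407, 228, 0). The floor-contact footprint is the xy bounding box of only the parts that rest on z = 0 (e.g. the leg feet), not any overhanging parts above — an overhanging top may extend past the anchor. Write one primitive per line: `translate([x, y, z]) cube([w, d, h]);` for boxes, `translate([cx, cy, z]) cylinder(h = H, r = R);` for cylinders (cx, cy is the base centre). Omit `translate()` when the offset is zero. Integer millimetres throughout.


translate([407, 228, 0]) cylinder(h = 22, r = 89);


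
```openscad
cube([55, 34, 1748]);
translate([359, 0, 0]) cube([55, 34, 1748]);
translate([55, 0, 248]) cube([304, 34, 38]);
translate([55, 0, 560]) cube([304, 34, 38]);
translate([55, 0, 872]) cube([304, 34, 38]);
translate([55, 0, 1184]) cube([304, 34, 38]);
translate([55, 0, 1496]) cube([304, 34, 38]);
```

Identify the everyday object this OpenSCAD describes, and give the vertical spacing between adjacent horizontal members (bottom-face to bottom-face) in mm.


A ladder. The rung spacing is 312 mm.

Two tall 55×34 posts with 5 short bars between them — a ladder. Adjacent rungs sit at z = 248 and z = 560, so the spacing is 560 − 248 = 312 mm.


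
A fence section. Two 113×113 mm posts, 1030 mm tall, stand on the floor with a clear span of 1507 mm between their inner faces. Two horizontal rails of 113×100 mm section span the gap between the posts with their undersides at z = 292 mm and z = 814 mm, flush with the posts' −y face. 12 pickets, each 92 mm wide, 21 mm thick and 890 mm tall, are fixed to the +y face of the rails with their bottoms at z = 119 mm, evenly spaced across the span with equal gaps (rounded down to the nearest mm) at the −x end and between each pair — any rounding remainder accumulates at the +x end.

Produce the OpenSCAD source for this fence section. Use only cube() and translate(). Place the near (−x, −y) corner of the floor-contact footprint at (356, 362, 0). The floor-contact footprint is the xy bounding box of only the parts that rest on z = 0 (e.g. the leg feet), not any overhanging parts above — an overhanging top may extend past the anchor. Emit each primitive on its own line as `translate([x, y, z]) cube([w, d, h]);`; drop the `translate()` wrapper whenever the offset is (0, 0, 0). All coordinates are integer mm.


translate([356, 362, 0]) cube([113, 113, 1030]);
translate([1976, 362, 0]) cube([113, 113, 1030]);
translate([469, 362, 292]) cube([1507, 113, 100]);
translate([469, 362, 814]) cube([1507, 113, 100]);
translate([500, 475, 119]) cube([92, 21, 890]);
translate([623, 475, 119]) cube([92, 21, 890]);
translate([746, 475, 119]) cube([92, 21, 890]);
translate([869, 475, 119]) cube([92, 21, 890]);
translate([992, 475, 119]) cube([92, 21, 890]);
translate([1115, 475, 119]) cube([92, 21, 890]);
translate([1238, 475, 119]) cube([92, 21, 890]);
translate([1361, 475, 119]) cube([92, 21, 890]);
translate([1484, 475, 119]) cube([92, 21, 890]);
translate([1607, 475, 119]) cube([92, 21, 890]);
translate([1730, 475, 119]) cube([92, 21, 890]);
translate([1853, 475, 119]) cube([92, 21, 890]);


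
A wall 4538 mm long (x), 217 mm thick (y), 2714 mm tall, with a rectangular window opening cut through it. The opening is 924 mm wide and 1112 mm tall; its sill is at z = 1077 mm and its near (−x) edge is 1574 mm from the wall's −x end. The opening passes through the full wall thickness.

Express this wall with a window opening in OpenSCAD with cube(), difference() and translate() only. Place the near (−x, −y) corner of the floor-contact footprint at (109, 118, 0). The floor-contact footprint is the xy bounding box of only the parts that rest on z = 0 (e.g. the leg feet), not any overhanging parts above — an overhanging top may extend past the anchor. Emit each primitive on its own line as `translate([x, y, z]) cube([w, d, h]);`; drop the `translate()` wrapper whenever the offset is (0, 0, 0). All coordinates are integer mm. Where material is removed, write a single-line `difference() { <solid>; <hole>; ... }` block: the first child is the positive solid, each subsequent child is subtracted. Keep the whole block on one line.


difference() { translate([109, 118, 0]) cube([4538, 217, 2714]); translate([1683, 118, 1077]) cube([924, 217, 1112]); }


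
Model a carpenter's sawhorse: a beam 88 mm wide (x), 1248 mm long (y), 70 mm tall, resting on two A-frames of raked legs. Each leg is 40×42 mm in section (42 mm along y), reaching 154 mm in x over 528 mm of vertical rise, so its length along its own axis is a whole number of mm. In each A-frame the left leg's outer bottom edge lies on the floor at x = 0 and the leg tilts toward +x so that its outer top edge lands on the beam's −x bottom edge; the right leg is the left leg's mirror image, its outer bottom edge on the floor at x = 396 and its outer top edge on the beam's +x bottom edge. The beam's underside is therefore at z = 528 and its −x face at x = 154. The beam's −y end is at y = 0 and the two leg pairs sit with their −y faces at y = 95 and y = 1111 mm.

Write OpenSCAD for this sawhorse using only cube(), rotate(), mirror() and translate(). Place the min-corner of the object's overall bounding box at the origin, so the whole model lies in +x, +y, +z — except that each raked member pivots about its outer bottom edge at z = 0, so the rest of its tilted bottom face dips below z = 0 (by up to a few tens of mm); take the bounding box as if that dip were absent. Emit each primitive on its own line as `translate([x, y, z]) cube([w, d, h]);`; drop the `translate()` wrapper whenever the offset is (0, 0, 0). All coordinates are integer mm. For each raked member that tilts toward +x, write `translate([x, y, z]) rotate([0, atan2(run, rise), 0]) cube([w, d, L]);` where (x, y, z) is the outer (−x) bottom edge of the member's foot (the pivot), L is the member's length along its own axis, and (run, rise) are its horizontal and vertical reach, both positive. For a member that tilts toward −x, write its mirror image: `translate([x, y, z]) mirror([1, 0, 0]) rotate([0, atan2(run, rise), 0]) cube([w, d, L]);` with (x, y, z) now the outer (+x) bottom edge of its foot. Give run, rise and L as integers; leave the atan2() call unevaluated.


// leg length = √(154² + 528²) = 550
// right-leg outer foot x = 2·154 + 88 = 396
// beam min-corner = (154, 0, 528)
translate([154, 0, 528]) cube([88, 1248, 70]);
translate([0, 95, 0]) rotate([0, atan2(154, 528), 0]) cube([40, 42, 550]);
translate([396, 95, 0]) mirror([1, 0, 0]) rotate([0, atan2(154, 528), 0]) cube([40, 42, 550]);
translate([0, 1111, 0]) rotate([0, atan2(154, 528), 0]) cube([40, 42, 550]);
translate([396, 1111, 0]) mirror([1, 0, 0]) rotate([0, atan2(154, 528), 0]) cube([40, 42, 550]);


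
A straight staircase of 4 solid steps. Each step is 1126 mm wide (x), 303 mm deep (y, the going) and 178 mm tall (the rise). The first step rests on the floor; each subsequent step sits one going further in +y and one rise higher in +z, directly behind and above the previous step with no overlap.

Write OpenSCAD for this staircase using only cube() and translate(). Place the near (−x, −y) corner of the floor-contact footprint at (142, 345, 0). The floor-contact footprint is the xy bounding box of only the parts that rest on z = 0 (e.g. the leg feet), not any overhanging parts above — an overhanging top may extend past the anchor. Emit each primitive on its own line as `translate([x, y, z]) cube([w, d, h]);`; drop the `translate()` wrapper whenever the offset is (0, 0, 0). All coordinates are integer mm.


translate([142, 345, 0]) cube([1126, 303, 178]);
translate([142, 648, 178]) cube([1126, 303, 178]);
translate([142, 951, 356]) cube([1126, 303, 178]);
translate([142, 1254, 534]) cube([1126, 303, 178]);


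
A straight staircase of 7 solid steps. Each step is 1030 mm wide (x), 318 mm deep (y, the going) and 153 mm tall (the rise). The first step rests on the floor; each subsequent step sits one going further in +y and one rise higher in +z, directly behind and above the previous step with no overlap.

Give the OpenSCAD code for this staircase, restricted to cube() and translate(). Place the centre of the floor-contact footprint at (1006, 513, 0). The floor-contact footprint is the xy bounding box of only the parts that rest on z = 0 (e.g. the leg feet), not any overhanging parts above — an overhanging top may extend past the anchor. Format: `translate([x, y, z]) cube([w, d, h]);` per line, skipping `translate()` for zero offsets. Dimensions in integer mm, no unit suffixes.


translate([491, 354, 0]) cube([1030, 318, 153]);
translate([491, 672, 153]) cube([1030, 318, 153]);
translate([491, 990, 306]) cube([1030, 318, 153]);
translate([491, 1308, 459]) cube([1030, 318, 153]);
translate([491, 1626, 612]) cube([1030, 318, 153]);
translate([491, 1944, 765]) cube([1030, 318, 153]);
translate([491, 2262, 918]) cube([1030, 318, 153]);


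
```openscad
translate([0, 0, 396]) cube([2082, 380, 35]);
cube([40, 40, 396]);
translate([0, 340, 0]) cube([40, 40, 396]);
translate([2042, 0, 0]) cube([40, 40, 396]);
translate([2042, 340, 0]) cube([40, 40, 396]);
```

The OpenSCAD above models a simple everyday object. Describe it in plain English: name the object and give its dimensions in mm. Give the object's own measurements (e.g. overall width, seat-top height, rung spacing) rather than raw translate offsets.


A long wooden bench with a 2082 mm (x) × 380 mm (y) seat, 35 mm thick, its top surface 431 mm above the floor. Four 40 mm square legs at the seat corners, flush with the edges, run from z = 0 to the seat underside.


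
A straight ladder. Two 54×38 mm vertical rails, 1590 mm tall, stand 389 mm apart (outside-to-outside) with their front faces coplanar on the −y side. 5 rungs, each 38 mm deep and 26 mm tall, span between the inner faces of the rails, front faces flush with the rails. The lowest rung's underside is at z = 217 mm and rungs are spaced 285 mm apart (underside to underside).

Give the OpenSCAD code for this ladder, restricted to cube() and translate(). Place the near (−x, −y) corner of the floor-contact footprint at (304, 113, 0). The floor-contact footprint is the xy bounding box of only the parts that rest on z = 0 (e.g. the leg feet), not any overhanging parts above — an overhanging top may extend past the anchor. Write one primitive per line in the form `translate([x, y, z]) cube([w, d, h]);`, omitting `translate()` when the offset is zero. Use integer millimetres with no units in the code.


// rung span = 389 - 2*54 = 281
// rung[k] z = 217 + k*285
translate([304, 113, 0]) cube([54, 38, 1590]);
translate([639, 113, 0]) cube([54, 38, 1590]);
translate([358, 113, 217]) cube([281, 38, 26]);
translate([358, 113, 502]) cube([281, 38, 26]);
translate([358, 113, 787]) cube([281, 38, 26]);
translate([358, 113, 1072]) cube([281, 38, 26]);
translate([358, 113, 1357]) cube([281, 38, 26]);


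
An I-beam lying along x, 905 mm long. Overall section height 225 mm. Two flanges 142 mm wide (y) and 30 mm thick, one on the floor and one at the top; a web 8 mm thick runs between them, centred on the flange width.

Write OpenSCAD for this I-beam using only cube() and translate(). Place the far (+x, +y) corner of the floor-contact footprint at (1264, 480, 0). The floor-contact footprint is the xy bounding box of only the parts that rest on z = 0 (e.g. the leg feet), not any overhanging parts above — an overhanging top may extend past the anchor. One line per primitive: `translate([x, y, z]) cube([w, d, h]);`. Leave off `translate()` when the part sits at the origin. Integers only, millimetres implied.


translate([359, 338, 0]) cube([905, 142, 30]);
translate([359, 405, 30]) cube([905, 8, 165]);
translate([359, 338, 195]) cube([905, 142, 30]);


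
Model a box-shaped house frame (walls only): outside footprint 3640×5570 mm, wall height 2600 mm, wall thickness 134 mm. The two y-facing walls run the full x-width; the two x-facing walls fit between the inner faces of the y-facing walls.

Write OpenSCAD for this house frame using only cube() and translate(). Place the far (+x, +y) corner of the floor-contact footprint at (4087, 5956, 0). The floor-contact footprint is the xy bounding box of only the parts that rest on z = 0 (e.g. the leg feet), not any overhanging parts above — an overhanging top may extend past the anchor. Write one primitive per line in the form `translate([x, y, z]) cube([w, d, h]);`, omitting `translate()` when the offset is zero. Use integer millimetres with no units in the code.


translate([447, 386, 0]) cube([3640, 134, 2600]);
translate([447, 5822, 0]) cube([3640, 134, 2600]);
translate([447, 520, 0]) cube([134, 5302, 2600]);
translate([3953, 520, 0]) cube([134, 5302, 2600]);


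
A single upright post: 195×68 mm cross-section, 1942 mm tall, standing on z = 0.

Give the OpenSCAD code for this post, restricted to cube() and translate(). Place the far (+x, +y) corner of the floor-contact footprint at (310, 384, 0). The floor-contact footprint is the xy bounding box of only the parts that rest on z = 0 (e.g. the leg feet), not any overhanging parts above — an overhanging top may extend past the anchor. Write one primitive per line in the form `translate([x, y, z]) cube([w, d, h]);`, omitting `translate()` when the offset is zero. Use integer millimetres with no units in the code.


translate([115, 316, 0]) cube([195, 68, 1942]);


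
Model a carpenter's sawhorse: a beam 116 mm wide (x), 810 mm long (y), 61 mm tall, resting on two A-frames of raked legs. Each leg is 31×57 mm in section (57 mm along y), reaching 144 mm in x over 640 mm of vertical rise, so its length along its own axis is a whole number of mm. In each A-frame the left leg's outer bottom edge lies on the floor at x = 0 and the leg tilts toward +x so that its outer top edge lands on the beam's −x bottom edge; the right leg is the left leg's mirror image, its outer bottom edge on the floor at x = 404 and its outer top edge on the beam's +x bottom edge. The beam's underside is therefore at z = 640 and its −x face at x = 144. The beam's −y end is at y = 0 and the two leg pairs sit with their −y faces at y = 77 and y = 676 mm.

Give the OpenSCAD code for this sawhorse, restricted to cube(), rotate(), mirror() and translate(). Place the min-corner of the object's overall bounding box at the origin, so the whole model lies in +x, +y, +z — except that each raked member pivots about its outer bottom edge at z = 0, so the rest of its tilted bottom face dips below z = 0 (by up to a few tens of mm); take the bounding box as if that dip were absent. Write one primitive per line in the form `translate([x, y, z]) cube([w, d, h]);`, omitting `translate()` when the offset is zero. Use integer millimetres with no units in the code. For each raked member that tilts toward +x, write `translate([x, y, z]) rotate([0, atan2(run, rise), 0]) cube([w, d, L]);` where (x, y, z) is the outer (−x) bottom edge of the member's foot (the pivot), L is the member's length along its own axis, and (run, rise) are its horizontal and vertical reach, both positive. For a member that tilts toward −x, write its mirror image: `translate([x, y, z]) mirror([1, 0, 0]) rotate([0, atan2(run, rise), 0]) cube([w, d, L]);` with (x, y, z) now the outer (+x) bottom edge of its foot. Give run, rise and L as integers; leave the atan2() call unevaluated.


translate([144, 0, 640]) cube([116, 810, 61]);
translate([0, 77, 0]) rotate([0, atan2(144, 640), 0]) cube([31, 57, 656]);
translate([404, 77, 0]) mirror([1, 0, 0]) rotate([0, atan2(144, 640), 0]) cube([31, 57, 656]);
translate([0, 676, 0]) rotate([0, atan2(144, 640), 0]) cube([31, 57, 656]);
translate([404, 676, 0]) mirror([1, 0, 0]) rotate([0, atan2(144, 640), 0]) cube([31, 57, 656]);


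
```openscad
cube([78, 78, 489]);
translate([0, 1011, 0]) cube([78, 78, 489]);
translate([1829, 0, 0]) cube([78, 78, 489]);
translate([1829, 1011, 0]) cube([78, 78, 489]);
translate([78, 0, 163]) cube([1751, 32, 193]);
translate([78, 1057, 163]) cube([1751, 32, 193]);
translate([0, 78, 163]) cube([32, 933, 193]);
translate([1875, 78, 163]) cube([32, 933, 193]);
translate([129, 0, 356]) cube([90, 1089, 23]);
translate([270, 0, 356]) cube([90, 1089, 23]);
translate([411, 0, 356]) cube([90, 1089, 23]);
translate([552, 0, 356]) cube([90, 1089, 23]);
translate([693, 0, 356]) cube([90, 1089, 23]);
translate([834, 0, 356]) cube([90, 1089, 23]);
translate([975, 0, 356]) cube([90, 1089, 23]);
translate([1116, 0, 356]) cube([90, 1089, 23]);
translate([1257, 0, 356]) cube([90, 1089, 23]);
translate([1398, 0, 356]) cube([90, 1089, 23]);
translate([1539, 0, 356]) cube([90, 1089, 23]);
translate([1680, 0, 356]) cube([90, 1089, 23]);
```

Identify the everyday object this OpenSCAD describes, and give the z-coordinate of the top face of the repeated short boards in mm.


A bed frame. The slat-top height is 379 mm.

Four posts, four rails, and a row of slats — a bed frame. Slats sit on the rails at z = 163 + 193 = 356; with slat thickness 23, the top is 379 mm.


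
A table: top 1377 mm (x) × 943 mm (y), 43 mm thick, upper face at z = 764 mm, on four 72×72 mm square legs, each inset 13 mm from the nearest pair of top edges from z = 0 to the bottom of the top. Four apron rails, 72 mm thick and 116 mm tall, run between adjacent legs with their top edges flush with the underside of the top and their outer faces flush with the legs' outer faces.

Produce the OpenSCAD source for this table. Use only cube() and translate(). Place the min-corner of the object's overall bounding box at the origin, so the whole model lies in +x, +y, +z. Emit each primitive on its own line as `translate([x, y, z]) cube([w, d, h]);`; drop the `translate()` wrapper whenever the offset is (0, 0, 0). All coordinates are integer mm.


translate([0, 0, 721]) cube([1377, 943, 43]);
translate([13, 13, 0]) cube([72, 72, 721]);
translate([1292, 13, 0]) cube([72, 72, 721]);
translate([13, 858, 0]) cube([72, 72, 721]);
translate([1292, 858, 0]) cube([72, 72, 721]);
translate([85, 13, 605]) cube([1207, 72, 116]);
translate([85, 858, 605]) cube([1207, 72, 116]);
translate([13, 85, 605]) cube([72, 773, 116]);
translate([1292, 85, 605]) cube([72, 773, 116]);


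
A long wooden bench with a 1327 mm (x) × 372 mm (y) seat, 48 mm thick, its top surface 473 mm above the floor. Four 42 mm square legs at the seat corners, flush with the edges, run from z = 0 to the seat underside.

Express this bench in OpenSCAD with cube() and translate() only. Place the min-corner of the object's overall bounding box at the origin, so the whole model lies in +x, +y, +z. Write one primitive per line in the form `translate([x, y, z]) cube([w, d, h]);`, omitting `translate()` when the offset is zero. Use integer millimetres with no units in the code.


// leg_h = 473 − 48 = 425
translate([0, 0, 425]) cube([1327, 372, 48]);
cube([42, 42, 425]);
translate([0, 330, 0]) cube([42, 42, 425]);
translate([1285, 0, 0]) cube([42, 42, 425]);
translate([1285, 330, 0]) cube([42, 42, 425]);


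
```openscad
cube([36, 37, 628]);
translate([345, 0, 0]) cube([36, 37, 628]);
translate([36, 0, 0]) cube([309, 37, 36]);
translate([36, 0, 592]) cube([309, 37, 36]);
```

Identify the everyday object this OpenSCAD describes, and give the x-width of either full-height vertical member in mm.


A picture frame. The border width is 36 mm.

Four thin pieces enclosing a rectangular opening — a picture frame. The two full-height stiles are 628 mm tall; the top rail sits at z = 592 and is 36 mm tall, so the border above the opening is 628 − 592 = 36 mm, matching the stile x-width.


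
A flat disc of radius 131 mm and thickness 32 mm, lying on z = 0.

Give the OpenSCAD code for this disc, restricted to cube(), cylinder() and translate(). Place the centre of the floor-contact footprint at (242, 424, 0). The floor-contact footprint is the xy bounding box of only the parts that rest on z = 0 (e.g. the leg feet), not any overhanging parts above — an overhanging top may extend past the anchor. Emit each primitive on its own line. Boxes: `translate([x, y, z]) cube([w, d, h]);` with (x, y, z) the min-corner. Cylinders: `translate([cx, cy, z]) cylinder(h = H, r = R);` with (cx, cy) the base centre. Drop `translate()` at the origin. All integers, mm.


translate([242, 424, 0]) cylinder(h = 32, r = 131);


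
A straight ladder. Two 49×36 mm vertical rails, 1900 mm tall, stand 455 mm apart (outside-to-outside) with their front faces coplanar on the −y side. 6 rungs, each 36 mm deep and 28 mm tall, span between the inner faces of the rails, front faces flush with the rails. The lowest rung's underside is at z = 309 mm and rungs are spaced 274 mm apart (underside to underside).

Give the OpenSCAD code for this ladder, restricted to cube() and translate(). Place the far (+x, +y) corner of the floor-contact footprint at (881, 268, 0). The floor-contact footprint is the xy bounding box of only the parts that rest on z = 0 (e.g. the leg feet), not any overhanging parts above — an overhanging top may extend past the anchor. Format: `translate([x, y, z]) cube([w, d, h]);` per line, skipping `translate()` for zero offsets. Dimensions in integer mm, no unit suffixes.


translate([426, 232, 0]) cube([49, 36, 1900]);
translate([832, 232, 0]) cube([49, 36, 1900]);
translate([475, 232, 309]) cube([357, 36, 28]);
translate([475, 232, 583]) cube([357, 36, 28]);
translate([475, 232, 857]) cube([357, 36, 28]);
translate([475, 232, 1131]) cube([357, 36, 28]);
translate([475, 232, 1405]) cube([357, 36, 28]);
translate([475, 232, 1679]) cube([357, 36, 28]);


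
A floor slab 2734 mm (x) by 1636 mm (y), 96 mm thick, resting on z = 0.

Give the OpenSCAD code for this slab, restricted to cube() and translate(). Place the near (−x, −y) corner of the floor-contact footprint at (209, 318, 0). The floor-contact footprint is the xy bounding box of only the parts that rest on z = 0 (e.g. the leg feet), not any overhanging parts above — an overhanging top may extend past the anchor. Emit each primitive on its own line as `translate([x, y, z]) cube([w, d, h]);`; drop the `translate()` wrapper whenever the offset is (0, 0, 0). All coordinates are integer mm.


translate([209, 318, 0]) cube([2734, 1636, 96]);


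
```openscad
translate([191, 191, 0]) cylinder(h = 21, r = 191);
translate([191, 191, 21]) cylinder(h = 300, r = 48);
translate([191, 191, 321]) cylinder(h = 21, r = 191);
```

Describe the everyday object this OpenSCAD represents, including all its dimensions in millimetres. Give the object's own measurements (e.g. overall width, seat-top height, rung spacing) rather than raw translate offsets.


A spool: two coaxial disc flanges of radius 191 mm and thickness 21 mm, joined by a core cylinder of radius 48 mm and height 300 mm. The lower flange rests on z = 0 and the three cylinders share a vertical axis.


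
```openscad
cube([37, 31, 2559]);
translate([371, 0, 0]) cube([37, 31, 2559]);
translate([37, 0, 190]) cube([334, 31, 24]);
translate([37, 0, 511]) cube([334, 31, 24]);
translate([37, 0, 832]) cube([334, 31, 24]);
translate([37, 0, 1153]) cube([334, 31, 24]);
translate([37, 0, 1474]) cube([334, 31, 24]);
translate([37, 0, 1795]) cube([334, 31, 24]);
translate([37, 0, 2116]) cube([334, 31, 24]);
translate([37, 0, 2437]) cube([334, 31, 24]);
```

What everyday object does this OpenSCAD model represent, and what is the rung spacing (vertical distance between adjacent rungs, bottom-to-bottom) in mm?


A ladder. The rung spacing is 321 mm.

Two tall 37×31 posts with 8 short bars between them — a ladder. Adjacent rungs sit at z = 190 and z = 511, so the spacing is 511 − 190 = 321 mm.


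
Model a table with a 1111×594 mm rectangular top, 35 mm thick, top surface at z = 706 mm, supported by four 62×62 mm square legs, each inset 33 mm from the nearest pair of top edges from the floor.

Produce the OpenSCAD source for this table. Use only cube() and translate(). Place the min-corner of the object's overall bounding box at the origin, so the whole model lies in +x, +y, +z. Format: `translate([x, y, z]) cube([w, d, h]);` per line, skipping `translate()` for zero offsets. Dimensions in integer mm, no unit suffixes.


translate([0, 0, 671]) cube([1111, 594, 35]);
translate([33, 33, 0]) cube([62, 62, 671]);
translate([1016, 33, 0]) cube([62, 62, 671]);
translate([33, 499, 0]) cube([62, 62, 671]);
translate([1016, 499, 0]) cube([62, 62, 671]);


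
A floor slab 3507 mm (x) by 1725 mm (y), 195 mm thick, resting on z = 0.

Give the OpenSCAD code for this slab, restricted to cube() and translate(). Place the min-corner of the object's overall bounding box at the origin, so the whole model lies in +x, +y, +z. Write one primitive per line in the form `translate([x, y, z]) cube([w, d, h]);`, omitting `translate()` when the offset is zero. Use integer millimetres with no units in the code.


cube([3507, 1725, 195]);


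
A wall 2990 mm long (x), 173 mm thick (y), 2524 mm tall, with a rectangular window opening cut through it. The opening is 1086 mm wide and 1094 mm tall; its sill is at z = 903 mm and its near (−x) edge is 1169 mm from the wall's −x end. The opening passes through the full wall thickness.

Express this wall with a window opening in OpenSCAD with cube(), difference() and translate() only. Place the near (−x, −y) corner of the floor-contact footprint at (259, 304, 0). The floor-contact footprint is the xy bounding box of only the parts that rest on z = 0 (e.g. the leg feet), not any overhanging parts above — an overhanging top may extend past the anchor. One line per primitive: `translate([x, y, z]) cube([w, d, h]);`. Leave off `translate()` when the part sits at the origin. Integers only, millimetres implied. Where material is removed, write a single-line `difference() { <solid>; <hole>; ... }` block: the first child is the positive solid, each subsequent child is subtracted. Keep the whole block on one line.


difference() { translate([259, 304, 0]) cube([2990, 173, 2524]); translate([1428, 304, 903]) cube([1086, 173, 1094]); }


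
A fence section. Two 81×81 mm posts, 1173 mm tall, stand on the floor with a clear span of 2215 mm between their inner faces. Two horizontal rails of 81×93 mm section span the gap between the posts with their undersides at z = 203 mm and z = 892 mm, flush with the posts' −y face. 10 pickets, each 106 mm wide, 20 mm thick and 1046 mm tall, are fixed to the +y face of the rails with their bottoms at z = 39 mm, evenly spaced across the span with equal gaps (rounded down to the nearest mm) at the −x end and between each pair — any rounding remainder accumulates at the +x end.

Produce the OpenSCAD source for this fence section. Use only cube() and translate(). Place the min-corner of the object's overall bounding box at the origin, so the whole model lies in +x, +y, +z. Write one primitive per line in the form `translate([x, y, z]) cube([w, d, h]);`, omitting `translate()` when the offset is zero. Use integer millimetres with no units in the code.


cube([81, 81, 1173]);
translate([2296, 0, 0]) cube([81, 81, 1173]);
translate([81, 0, 203]) cube([2215, 81, 93]);
translate([81, 0, 892]) cube([2215, 81, 93]);
translate([186, 81, 39]) cube([106, 20, 1046]);
translate([397, 81, 39]) cube([106, 20, 1046]);
translate([608, 81, 39]) cube([106, 20, 1046]);
translate([819, 81, 39]) cube([106, 20, 1046]);
translate([1030, 81, 39]) cube([106, 20, 1046]);
translate([1241, 81, 39]) cube([106, 20, 1046]);
translate([1452, 81, 39]) cube([106, 20, 1046]);
translate([1663, 81, 39]) cube([106, 20, 1046]);
translate([1874, 81, 39]) cube([106, 20, 1046]);
translate([2085, 81, 39]) cube([106, 20, 1046]);


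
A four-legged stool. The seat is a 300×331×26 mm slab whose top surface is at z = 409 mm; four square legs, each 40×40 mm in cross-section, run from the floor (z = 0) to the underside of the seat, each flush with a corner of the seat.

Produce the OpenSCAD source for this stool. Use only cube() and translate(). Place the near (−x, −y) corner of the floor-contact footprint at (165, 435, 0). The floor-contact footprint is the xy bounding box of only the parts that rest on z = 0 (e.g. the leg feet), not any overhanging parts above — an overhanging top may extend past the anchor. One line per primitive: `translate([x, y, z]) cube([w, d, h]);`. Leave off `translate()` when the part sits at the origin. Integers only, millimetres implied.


translate([165, 435, 383]) cube([300, 331, 26]);
translate([165, 435, 0]) cube([40, 40, 383]);
translate([425, 435, 0]) cube([40, 40, 383]);
translate([165, 726, 0]) cube([40, 40, 383]);
translate([425, 726, 0]) cube([40, 40, 383]);


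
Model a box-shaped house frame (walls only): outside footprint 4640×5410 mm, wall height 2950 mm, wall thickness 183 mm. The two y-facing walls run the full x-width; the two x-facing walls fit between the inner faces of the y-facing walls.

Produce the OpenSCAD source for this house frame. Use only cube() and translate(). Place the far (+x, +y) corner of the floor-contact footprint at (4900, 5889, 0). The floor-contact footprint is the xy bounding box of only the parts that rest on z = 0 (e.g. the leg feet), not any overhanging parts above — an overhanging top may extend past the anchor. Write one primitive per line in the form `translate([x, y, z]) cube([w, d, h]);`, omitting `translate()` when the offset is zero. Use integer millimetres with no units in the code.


translate([260, 479, 0]) cube([4640, 183, 2950]);
translate([260, 5706, 0]) cube([4640, 183, 2950]);
translate([260, 662, 0]) cube([183, 5044, 2950]);
translate([4717, 662, 0]) cube([183, 5044, 2950]);


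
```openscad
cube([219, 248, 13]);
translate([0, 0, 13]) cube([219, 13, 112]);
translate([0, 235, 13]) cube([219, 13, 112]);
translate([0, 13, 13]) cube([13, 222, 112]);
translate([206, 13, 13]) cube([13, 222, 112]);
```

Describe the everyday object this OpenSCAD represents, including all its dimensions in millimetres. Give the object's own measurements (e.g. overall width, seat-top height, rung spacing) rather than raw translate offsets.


An open-topped rectangular box: outside dimensions 219×248×125 mm, with a uniform wall and base thickness of 13 mm. The base is a full 219×248 slab on the floor; four walls sit on top of the base. The front and back walls (the −y and +y sides) span the full width; the two side walls fit between them.


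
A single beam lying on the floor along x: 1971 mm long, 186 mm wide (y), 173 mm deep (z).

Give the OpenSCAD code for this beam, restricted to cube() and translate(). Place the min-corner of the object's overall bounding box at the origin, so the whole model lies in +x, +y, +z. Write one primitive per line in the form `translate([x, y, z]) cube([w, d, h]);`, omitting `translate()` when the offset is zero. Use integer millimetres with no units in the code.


cube([1971, 186, 173]);


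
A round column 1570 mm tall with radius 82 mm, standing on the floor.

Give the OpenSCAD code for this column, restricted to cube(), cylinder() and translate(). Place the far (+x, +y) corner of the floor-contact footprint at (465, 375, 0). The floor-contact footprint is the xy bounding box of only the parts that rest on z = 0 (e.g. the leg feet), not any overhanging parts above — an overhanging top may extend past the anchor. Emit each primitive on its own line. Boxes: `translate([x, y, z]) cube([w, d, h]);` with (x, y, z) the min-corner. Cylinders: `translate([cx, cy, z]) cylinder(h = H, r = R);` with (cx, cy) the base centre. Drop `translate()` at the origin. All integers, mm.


translate([383, 293, 0]) cylinder(h = 1570, r = 82);


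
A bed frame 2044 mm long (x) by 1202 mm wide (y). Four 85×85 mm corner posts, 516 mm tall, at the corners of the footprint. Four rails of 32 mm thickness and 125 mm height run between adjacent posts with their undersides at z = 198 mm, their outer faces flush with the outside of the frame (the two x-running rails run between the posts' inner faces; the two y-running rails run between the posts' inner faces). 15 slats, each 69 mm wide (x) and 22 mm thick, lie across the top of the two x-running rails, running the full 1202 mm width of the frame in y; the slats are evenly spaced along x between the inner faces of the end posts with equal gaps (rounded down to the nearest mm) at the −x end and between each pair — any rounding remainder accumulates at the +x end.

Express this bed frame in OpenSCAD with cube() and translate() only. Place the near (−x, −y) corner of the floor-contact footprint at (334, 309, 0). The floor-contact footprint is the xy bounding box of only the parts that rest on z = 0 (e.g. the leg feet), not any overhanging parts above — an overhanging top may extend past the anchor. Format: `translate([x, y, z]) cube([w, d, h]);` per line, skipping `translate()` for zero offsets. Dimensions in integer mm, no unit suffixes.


// slat z = rail_z + rail_h = 198 + 125 = 323
// slat gap = ⌊(1874 − 15·69) / 16⌋ = 52
translate([334, 309, 0]) cube([85, 85, 516]);
translate([334, 1426, 0]) cube([85, 85, 516]);
translate([2293, 309, 0]) cube([85, 85, 516]);
translate([2293, 1426, 0]) cube([85, 85, 516]);
translate([419, 309, 198]) cube([1874, 32, 125]);
translate([419, 1479, 198]) cube([1874, 32, 125]);
translate([334, 394, 198]) cube([32, 1032, 125]);
translate([2346, 394, 198]) cube([32, 1032, 125]);
translate([471, 309, 323]) cube([69, 1202, 22]);
translate([592, 309, 323]) cube([69, 1202, 22]);
translate([713, 309, 323]) cube([69, 1202, 22]);
translate([834, 309, 323]) cube([69, 1202, 22]);
translate([955, 309, 323]) cube([69, 1202, 22]);
translate([1076, 309, 323]) cube([69, 1202, 22]);
translate([1197, 309, 323]) cube([69, 1202, 22]);
translate([1318, 309, 323]) cube([69, 1202, 22]);
translate([1439, 309, 323]) cube([69, 1202, 22]);
translate([1560, 309, 323]) cube([69, 1202, 22]);
translate([1681, 309, 323]) cube([69, 1202, 22]);
translate([1802, 309, 323]) cube([69, 1202, 22]);
translate([1923, 309, 323]) cube([69, 1202, 22]);
translate([2044, 309, 323]) cube([69, 1202, 22]);
translate([2165, 309, 323]) cube([69, 1202, 22]);


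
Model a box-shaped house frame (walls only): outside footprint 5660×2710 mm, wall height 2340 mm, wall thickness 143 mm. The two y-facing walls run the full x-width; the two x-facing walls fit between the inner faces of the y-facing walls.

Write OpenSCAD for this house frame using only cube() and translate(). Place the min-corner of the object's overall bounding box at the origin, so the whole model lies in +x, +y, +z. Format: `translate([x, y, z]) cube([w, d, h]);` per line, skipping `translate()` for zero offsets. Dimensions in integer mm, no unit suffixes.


cube([5660, 143, 2340]);
translate([0, 2567, 0]) cube([5660, 143, 2340]);
translate([0, 143, 0]) cube([143, 2424, 2340]);
translate([5517, 143, 0]) cube([143, 2424, 2340]);
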